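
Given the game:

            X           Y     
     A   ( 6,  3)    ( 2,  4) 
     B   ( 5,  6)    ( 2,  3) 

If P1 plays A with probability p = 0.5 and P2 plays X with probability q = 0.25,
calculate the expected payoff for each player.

E[P1] = 2.875, E[P2] = 3.75

Work:
E[P1] = p·q·π₁(A,X) + p·(1-q)·π₁(A,Y) + (1-p)·q·π₁(B,X) + (1-p)·(1-q)·π₁(B,Y)
= 0.5·0.25·6 + 0.5·0.75·2 + 0.5·0.25·5 + 0.5·0.75·2
= 2.875

E[P2] = 3.75 (similar calculation)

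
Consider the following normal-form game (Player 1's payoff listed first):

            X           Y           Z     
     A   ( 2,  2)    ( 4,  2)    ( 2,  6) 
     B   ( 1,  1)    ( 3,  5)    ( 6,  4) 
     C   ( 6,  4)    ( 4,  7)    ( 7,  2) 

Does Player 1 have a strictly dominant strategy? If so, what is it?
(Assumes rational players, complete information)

No strictly dominant strategy exists for Player 1

Work:
A strategy strictly dominates another if it gives a strictly higher payoff against every opponent action. Compare each pair of P1's strategies column-by-column:
  A vs B: [2 vs 1, 4 vs 3, 2 vs 6] → A does not strictly dominate B (column Z: 2 ≤ 6)
  A vs C: [2 vs 6, 4 vs 4, 2 vs 7] → A does not strictly dominate C (column X: 2 ≤ 6)
  B vs A: [1 vs 2, 3 vs 4, 6 vs 2] → B does not strictly dominate A (column X: 1 ≤ 2)
  B vs C: [1 vs 6, 3 vs 4, 6 vs 7] → B does not strictly dominate C (column X: 1 ≤ 6)
  C vs A: [6 vs 2, 4 vs 4, 7 vs 2] → C does not strictly dominate A (column Y: 4 ≤ 4)
  C vs B: [6 vs 1, 4 vs 3, 7 vs 6] → C strictly dominates B
No single strategy strictly dominates all others → no strictly dominant strategy.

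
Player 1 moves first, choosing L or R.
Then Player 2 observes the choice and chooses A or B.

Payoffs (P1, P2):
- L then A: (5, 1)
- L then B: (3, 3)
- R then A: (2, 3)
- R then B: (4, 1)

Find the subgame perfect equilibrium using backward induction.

P1 plays L, P2 plays B after L and A after R; Payoff (3, 3)

Work:
Backward induction:
After L: P2 chooses B → P1 gets 3
After R: P2 chooses A → P1 gets 2
P1 chooses L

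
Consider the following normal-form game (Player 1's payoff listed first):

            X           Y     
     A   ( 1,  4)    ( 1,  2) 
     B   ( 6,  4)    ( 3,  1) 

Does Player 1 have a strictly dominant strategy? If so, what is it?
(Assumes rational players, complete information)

Yes, Player 1's strictly dominant strategy is B

Work:
A strategy strictly dominates another if it gives a strictly higher payoff against every opponent action. Compare each pair of P1's strategies column-by-column:
  A vs B: [1 vs 6, 1 vs 3] → A does not strictly dominate B (column X: 1 ≤ 6)
  B vs A: [6 vs 1, 3 vs 1] → B strictly dominates A
B strictly dominates every other strategy → strictly dominant.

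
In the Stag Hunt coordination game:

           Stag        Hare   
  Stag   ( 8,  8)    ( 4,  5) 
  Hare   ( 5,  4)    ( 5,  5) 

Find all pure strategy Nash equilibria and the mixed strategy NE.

Pure NE: (Stag, Stag) and (Hare, Hare); Mixed NE: p = 0.25, q = 0.25

Work:
Check pure NE:
(Stag, Stag): (8, 8) - no unilateral deviation beneficial
(Hare, Hare): (5, 5) - no unilateral deviation beneficial
Mixed NE: P1 plays Stag with p = 0.25, P2 plays Stag with q = 0.25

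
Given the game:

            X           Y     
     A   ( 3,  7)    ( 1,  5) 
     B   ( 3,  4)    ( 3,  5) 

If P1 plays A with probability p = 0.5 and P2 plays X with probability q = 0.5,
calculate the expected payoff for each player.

E[P1] = 2.5, E[P2] = 5.25

Work:
E[P1] = p·q·π₁(A,X) + p·(1-q)·π₁(A,Y) + (1-p)·q·π₁(B,X) + (1-p)·(1-q)·π₁(B,Y)
= 0.5·0.5·3 + 0.5·0.5·1 + 0.5·0.5·3 + 0.5·0.5·3
= 2.5

E[P2] = 5.25 (similar calculation)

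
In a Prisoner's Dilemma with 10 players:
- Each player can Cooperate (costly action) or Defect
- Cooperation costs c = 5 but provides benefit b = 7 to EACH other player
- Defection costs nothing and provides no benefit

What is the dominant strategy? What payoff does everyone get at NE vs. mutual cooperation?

Dominant: Defect; NE payoff = 0; Coop payoff = 58

Work:
Defect dominates (saves cost c = 5, benefit to others is external)
NE: All defect → everyone gets 0
If all cooperate: each receives (9)×7 - 5 = 58
Social dilemma: 58 > 0 but NE gives 0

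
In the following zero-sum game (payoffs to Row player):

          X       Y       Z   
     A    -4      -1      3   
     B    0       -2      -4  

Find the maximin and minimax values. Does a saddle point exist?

Maximin = -4, Minimax = -1, Saddle: False

Work:
Row minimums: [-4, -4] → maximin = -4
Column maximums: [0, -1, 3] → minimax = -1
No saddle point (maximin ≠ minimax). Mixed strategy needed.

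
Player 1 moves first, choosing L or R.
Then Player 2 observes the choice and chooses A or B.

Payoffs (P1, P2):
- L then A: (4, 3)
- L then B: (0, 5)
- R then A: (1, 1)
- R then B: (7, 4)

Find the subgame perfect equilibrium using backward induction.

P1 plays R, P2 plays B after L and B after R; Payoff (7, 4)

Work:
Backward induction:
After L: P2 chooses B → P1 gets 0
After R: P2 chooses B → P1 gets 7
P1 chooses R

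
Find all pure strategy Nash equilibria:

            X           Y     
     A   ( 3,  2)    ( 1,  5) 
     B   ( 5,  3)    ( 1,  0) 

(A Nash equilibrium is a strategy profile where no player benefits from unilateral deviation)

Nash equilibrium: (A, Y), (B, X)

Work:
Best responses:
  P1 vs X: payoffs [3, 5] → best response B (payoff 5)
  P1 vs Y: payoffs [1, 1] → best response A/B (payoff 1)
  P2 vs A: payoffs [2, 5] → best response Y (payoff 5)
  P2 vs B: payoffs [3, 0] → best response X (payoff 3)
Mutual best responses: (A,Y), (B,X) → Nash equilibria.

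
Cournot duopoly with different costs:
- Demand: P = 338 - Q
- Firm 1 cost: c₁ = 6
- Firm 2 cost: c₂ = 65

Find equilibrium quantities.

q₁* = 130.33, q₂* = 71.33

Work:
Reaction: q₁ = (338 - 6 - q₂)/2
Reaction: q₂ = (338 - 65 - q₁)/2
Solve simultaneously:
q₁* = (338 - 2×6 + 65)/3 = 130.33
q₂* = (338 - 2×65 + 6)/3 = 71.33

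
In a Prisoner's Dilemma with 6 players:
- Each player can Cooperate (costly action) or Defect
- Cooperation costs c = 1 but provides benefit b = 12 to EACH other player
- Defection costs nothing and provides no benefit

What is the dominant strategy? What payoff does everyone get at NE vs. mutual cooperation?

Dominant: Defect; NE payoff = 0; Coop payoff = 59

Work:
Defect dominates (saves cost c = 1, benefit to others is external)
NE: All defect → everyone gets 0
If all cooperate: each receives (5)×12 - 1 = 59
Social dilemma: 59 > 0 but NE gives 0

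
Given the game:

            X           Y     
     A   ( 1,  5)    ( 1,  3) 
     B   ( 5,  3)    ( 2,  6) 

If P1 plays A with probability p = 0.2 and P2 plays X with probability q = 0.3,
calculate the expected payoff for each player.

E[P1] = 2.52, E[P2] = 4.8

Work:
E[P1] = p·q·π₁(A,X) + p·(1-q)·π₁(A,Y) + (1-p)·q·π₁(B,X) + (1-p)·(1-q)·π₁(B,Y)
= 0.2·0.3·1 + 0.2·0.7·1 + 0.8·0.3·5 + 0.8·0.7·2
= 2.52

E[P2] = 4.8 (similar calculation)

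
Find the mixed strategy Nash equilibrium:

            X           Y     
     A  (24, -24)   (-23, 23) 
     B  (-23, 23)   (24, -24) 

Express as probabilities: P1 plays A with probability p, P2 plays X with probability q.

p = 0.5, q = 0.5

Work:
Find probabilities that make opponent indifferent:
P2 chooses q to make P1 indifferent between A and B
P1 chooses p to make P2 indifferent between X and Y
Mixed NE: P1 plays (A: 0.5, B: 0.5), P2 plays (X: 0.5, Y: 0.5)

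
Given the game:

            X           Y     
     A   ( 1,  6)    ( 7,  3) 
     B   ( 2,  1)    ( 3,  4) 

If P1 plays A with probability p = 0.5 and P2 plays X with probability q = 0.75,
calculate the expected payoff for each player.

E[P1] = 2.375, E[P2] = 3.5

Work:
E[P1] = p·q·π₁(A,X) + p·(1-q)·π₁(A,Y) + (1-p)·q·π₁(B,X) + (1-p)·(1-q)·π₁(B,Y)
= 0.5·0.75·1 + 0.5·0.25·7 + 0.5·0.75·2 + 0.5·0.25·3
= 2.375

E[P2] = 3.5 (similar calculation)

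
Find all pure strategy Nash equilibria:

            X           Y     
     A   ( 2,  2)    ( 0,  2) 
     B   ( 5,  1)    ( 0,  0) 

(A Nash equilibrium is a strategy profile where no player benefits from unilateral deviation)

Nash equilibrium: (A, Y), (B, X)

Work:
Best responses:
  P1 vs X: payoffs [2, 5] → best response B (payoff 5)
  P1 vs Y: payoffs [0, 0] → best response A/B (payoff 0)
  P2 vs A: payoffs [2, 2] → best response X/Y (payoff 2)
  P2 vs B: payoffs [1, 0] → best response X (payoff 1)
Mutual best responses: (A,Y), (B,X) → Nash equilibria.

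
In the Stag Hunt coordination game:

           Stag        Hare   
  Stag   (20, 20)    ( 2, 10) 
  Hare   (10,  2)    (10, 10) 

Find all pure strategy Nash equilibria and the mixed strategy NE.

Pure NE: (Stag, Stag) and (Hare, Hare); Mixed NE: p = 0.4444, q = 0.4444

Work:
Check pure NE:
(Stag, Stag): (20, 20) - no unilateral deviation beneficial
(Hare, Hare): (10, 10) - no unilateral deviation beneficial
Mixed NE: P1 plays Stag with p = 0.4444, P2 plays Stag with q = 0.4444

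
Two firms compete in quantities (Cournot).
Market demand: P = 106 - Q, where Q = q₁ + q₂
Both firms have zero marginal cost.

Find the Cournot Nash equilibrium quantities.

q₁* = q₂* = 35.33; P* = 35.33

Work:
Profit: π_i = P·q_i = (a - q_i - q_j)·q_i
FOC: ∂π_i/∂q_i = a - 2q_i - q_j = 0
Reaction function: q_i = (106 - q_j)/2
Symmetry: q* = 106/3 = 35.33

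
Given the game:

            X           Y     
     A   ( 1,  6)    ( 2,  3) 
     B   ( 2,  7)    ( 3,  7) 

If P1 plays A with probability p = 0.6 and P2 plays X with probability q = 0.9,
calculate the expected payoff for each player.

E[P1] = 1.5, E[P2] = 6.22

Work:
E[P1] = p·q·π₁(A,X) + p·(1-q)·π₁(A,Y) + (1-p)·q·π₁(B,X) + (1-p)·(1-q)·π₁(B,Y)
= 0.6·0.9·1 + 0.6·0.1·2 + 0.4·0.9·2 + 0.4·0.1·3
= 1.5

E[P2] = 6.22 (similar calculation)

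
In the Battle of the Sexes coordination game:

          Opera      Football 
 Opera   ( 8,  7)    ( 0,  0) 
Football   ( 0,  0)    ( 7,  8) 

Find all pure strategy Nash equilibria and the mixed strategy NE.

Pure NE: (Opera, Opera) and (Football, Football); Mixed NE: p = 0.5333, q = 0.4667

Work:
Check pure NE:
(Opera, Opera): (8, 7) - no unilateral deviation beneficial
(Football, Football): (7, 8) - no unilateral deviation beneficial
Mixed NE: P1 plays Opera with p = 0.5333, P2 plays Opera with q = 0.4667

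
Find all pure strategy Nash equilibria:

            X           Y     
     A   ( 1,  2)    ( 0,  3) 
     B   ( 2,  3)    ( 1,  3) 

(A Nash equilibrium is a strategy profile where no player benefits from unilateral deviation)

Nash equilibrium: (B, X), (B, Y)

Work:
Best responses:
  P1 vs X: payoffs [1, 2] → best response B (payoff 2)
  P1 vs Y: payoffs [0, 1] → best response B (payoff 1)
  P2 vs A: payoffs [2, 3] → best response Y (payoff 3)
  P2 vs B: payoffs [3, 3] → best response X/Y (payoff 3)
Mutual best responses: (B,X), (B,Y) → Nash equilibria.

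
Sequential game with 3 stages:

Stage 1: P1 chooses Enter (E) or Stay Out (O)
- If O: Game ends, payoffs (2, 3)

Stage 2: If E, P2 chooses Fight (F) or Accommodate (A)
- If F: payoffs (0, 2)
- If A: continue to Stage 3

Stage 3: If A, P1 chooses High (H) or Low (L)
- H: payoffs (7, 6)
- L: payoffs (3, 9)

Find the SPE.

SPE: (E, A, H); Outcome (7, 6)

Work:
Stage 3: P1 chooses H (7 vs 3)
Stage 2: P2: F->2, A->6 (anticipating H). Choose A
Stage 1: P1: O->2, E->7 (anticipating A, H). Choose E
SPE path: E -> A -> H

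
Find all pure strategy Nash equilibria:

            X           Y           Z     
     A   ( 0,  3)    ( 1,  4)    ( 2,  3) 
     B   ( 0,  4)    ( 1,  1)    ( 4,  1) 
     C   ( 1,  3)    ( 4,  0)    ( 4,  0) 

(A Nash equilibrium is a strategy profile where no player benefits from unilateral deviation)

Nash equilibrium: (C, X)

Work:
Best responses:
  P1 vs X: payoffs [0, 0, 1] → best response C (payoff 1)
  P1 vs Y: payoffs [1, 1, 4] → best response C (payoff 4)
  P1 vs Z: payoffs [2, 4, 4] → best response B/C (payoff 4)
  P2 vs A: payoffs [3, 4, 3] → best response Y (payoff 4)
  P2 vs B: payoffs [4, 1, 1] → best response X (payoff 4)
  P2 vs C: payoffs [3, 0, 0] → best response X (payoff 3)
Mutual best responses: (C,X) → Nash equilibria.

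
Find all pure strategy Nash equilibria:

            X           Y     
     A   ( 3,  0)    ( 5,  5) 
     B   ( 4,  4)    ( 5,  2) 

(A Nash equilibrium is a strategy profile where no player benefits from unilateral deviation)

Nash equilibrium: (A, Y), (B, X)

Work:
Best responses:
  P1 vs X: payoffs [3, 4] → best response B (payoff 4)
  P1 vs Y: payoffs [5, 5] → best response A/B (payoff 5)
  P2 vs A: payoffs [0, 5] → best response Y (payoff 5)
  P2 vs B: payoffs [4, 2] → best response X (payoff 4)
Mutual best responses: (A,Y), (B,X) → Nash equilibria.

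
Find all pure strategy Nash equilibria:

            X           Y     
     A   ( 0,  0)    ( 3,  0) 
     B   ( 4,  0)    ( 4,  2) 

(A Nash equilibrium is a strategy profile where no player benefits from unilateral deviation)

Nash equilibrium: (B, Y)

Work:
Best responses:
  P1 vs X: payoffs [0, 4] → best response B (payoff 4)
  P1 vs Y: payoffs [3, 4] → best response B (payoff 4)
  P2 vs A: payoffs [0, 0] → best response X/Y (payoff 0)
  P2 vs B: payoffs [0, 2] → best response Y (payoff 2)
Mutual best responses: (B,Y) → Nash equilibria.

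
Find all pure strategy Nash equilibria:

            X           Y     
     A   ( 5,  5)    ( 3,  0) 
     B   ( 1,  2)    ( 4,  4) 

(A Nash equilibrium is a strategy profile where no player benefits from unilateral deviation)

Nash equilibrium: (A, X), (B, Y)

Work:
Best responses:
  P1 vs X: payoffs [5, 1] → best response A (payoff 5)
  P1 vs Y: payoffs [3, 4] → best response B (payoff 4)
  P2 vs A: payoffs [5, 0] → best response X (payoff 5)
  P2 vs B: payoffs [2, 4] → best response Y (payoff 4)
Mutual best responses: (A,X), (B,Y) → Nash equilibria.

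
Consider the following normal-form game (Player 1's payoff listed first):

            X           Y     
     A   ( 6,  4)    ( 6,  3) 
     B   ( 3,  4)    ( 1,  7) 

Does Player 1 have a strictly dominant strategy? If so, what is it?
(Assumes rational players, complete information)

Yes, Player 1's strictly dominant strategy is A

Work:
A strategy strictly dominates another if it gives a strictly higher payoff against every opponent action. Compare each pair of P1's strategies column-by-column:
  A vs B: [6 vs 3, 6 vs 1] → A strictly dominates B
  B vs A: [3 vs 6, 1 vs 6] → B does not strictly dominate A (column X: 3 ≤ 6)
A strictly dominates every other strategy → strictly dominant.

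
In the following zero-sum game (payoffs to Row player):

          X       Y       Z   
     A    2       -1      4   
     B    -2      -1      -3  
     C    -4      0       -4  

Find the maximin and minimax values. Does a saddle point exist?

Maximin = -1, Minimax = 0, Saddle: False

Work:
Row minimums: [-1, -3, -4] → maximin = -1
Column maximums: [2, 0, 4] → minimax = 0
No saddle point (maximin ≠ minimax). Mixed strategy needed.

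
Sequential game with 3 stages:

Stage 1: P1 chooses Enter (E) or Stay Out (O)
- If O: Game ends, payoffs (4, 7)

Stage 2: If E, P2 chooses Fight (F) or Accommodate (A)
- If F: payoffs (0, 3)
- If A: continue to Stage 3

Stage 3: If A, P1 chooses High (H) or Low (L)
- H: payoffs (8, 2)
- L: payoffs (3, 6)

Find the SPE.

SPE: (O, F, H); Outcome (4, 7)

Work:
Stage 3: P1 chooses H (8 vs 3)
Stage 2: P2: F->3, A->2 (anticipating H). Choose F
Stage 1: P1: O->4, E->0 (anticipating F, H). Choose O
SPE path: O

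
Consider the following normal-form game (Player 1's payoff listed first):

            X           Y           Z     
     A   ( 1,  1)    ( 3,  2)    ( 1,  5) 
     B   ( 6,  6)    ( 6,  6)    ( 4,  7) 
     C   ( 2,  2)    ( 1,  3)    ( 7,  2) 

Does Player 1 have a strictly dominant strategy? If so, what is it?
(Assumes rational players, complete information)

No strictly dominant strategy exists for Player 1

Work:
A strategy strictly dominates another if it gives a strictly higher payoff against every opponent action. Compare each pair of P1's strategies column-by-column:
  A vs B: [1 vs 6, 3 vs 6, 1 vs 4] → A does not strictly dominate B (column X: 1 ≤ 6)
  A vs C: [1 vs 2, 3 vs 1, 1 vs 7] → A does not strictly dominate C (column X: 1 ≤ 2)
  B vs A: [6 vs 1, 6 vs 3, 4 vs 1] → B strictly dominates A
  B vs C: [6 vs 2, 6 vs 1, 4 vs 7] → B does not strictly dominate C (column Z: 4 ≤ 7)
  C vs A: [2 vs 1, 1 vs 3, 7 vs 1] → C does not strictly dominate A (column Y: 1 ≤ 3)
  C vs B: [2 vs 6, 1 vs 6, 7 vs 4] → C does not strictly dominate B (column X: 2 ≤ 6)
No single strategy strictly dominates all others → no strictly dominant strategy.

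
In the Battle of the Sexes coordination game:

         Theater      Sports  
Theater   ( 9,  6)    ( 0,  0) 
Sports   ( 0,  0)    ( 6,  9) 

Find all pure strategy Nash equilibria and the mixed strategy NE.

Pure NE: (Theater, Theater) and (Sports, Sports); Mixed NE: p = 0.6, q = 0.4

Work:
Check pure NE:
(Theater, Theater): (9, 6) - no unilateral deviation beneficial
(Sports, Sports): (6, 9) - no unilateral deviation beneficial
Mixed NE: P1 plays Theater with p = 0.6, P2 plays Theater with q = 0.4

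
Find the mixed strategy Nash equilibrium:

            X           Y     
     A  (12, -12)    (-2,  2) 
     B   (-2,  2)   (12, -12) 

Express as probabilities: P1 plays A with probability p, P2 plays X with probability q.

p = 0.5, q = 0.5

Work:
Find probabilities that make opponent indifferent:
P2 chooses q to make P1 indifferent between A and B
P1 chooses p to make P2 indifferent between X and Y
Mixed NE: P1 plays (A: 0.5, B: 0.5), P2 plays (X: 0.5, Y: 0.5)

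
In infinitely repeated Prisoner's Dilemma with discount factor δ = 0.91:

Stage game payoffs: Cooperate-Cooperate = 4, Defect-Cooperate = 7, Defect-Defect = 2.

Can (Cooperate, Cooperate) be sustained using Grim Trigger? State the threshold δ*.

δ* = 0.6; since δ = 0.91 ≥ 0.6, cooperation can be sustained

Work:
For Grim Trigger:
Cooperate forever: 4/(1-δ)
Defect then punished: 7 + 2·δ/(1-δ)
Need: 4/(1-δ) ≥ 7 + 2·δ/(1-δ)
Solving: δ ≥ (T-R)/(T-P) = (7-4)/(7-2) = 0.6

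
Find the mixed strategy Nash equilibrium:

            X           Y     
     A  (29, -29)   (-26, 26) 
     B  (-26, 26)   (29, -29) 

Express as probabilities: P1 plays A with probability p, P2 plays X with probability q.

p = 0.5, q = 0.5

Work:
Find probabilities that make opponent indifferent:
P2 chooses q to make P1 indifferent between A and B
P1 chooses p to make P2 indifferent between X and Y
Mixed NE: P1 plays (A: 0.5, B: 0.5), P2 plays (X: 0.5, Y: 0.5)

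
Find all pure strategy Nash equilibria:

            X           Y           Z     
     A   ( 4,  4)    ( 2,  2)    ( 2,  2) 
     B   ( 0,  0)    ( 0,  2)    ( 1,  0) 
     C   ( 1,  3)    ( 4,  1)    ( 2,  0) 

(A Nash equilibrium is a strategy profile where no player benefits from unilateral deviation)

Nash equilibrium: (A, X)

Work:
Best responses:
  P1 vs X: payoffs [4, 0, 1] → best response A (payoff 4)
  P1 vs Y: payoffs [2, 0, 4] → best response C (payoff 4)
  P1 vs Z: payoffs [2, 1, 2] → best response A/C (payoff 2)
  P2 vs A: payoffs [4, 2, 2] → best response X (payoff 4)
  P2 vs B: payoffs [0, 2, 0] → best response Y (payoff 2)
  P2 vs C: payoffs [3, 1, 0] → best response X (payoff 3)
Mutual best responses: (A,X) → Nash equilibria.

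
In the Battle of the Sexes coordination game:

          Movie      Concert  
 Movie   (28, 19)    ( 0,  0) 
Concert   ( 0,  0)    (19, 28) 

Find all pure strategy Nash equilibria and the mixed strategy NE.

Pure NE: (Movie, Movie) and (Concert, Concert); Mixed NE: p = 0.5957, q = 0.4043

Work:
Check pure NE:
(Movie, Movie): (28, 19) - no unilateral deviation beneficial
(Concert, Concert): (19, 28) - no unilateral deviation beneficial
Mixed NE: P1 plays Movie with p = 0.5957, P2 plays Movie with q = 0.4043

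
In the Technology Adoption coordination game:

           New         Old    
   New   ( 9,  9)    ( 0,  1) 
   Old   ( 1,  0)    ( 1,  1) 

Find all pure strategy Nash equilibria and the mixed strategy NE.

Pure NE: (New, New) and (Old, Old); Mixed NE: p = 0.1111, q = 0.1111

Work:
Check pure NE:
(New, New): (9, 9) - no unilateral deviation beneficial
(Old, Old): (1, 1) - no unilateral deviation beneficial
Mixed NE: P1 plays New with p = 0.1111, P2 plays New with q = 0.1111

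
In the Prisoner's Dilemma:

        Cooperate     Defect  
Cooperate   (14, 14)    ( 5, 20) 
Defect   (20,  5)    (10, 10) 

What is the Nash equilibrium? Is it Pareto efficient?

(Defect, Defect) is NE; not Pareto efficient

Work:
Defect dominates Cooperate for both players:
If P2 cooperates: Defect (20) > Cooperate (14)
If P2 defects: Defect (10) > Cooperate (5)
NE: (Defect, Defect) with payoff (10, 10)
But (Cooperate, Cooperate) = (14, 14) Pareto dominates (10, 10)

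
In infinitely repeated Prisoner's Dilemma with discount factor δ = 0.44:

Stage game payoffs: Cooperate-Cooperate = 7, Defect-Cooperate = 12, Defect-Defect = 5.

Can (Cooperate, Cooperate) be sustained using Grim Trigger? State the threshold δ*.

δ* = 0.7143; since δ = 0.44 < 0.7143, cooperation cannot be sustained

Work:
For Grim Trigger:
Cooperate forever: 7/(1-δ)
Defect then punished: 12 + 5·δ/(1-δ)
Need: 7/(1-δ) ≥ 12 + 5·δ/(1-δ)
Solving: δ ≥ (T-R)/(T-P) = (12-7)/(12-5) = 0.7143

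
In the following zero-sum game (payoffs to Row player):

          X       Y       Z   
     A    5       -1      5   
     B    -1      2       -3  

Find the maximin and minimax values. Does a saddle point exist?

Maximin = -1, Minimax = 2, Saddle: False

Work:
Row minimums: [-1, -3] → maximin = -1
Column maximums: [5, 2, 5] → minimax = 2
No saddle point (maximin ≠ minimax). Mixed strategy needed.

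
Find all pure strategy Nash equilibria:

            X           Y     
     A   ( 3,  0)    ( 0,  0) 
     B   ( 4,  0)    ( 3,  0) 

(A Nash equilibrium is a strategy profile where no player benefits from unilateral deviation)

Nash equilibrium: (B, X), (B, Y)

Work:
Best responses:
  P1 vs X: payoffs [3, 4] → best response B (payoff 4)
  P1 vs Y: payoffs [0, 3] → best response B (payoff 3)
  P2 vs A: payoffs [0, 0] → best response X/Y (payoff 0)
  P2 vs B: payoffs [0, 0] → best response X/Y (payoff 0)
Mutual best responses: (B,X), (B,Y) → Nash equilibria.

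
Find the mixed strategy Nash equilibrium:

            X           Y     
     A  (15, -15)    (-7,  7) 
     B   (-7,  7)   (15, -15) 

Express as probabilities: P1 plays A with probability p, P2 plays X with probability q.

p = 0.5, q = 0.5

Work:
Find probabilities that make opponent indifferent:
P2 chooses q to make P1 indifferent between A and B
P1 chooses p to make P2 indifferent between X and Y
Mixed NE: P1 plays (A: 0.5, B: 0.5), P2 plays (X: 0.5, Y: 0.5)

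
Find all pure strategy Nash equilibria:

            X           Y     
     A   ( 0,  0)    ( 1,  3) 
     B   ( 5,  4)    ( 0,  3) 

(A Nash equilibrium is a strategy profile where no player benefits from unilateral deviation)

Nash equilibrium: (A, Y), (B, X)

Work:
Best responses:
  P1 vs X: payoffs [0, 5] → best response B (payoff 5)
  P1 vs Y: payoffs [1, 0] → best response A (payoff 1)
  P2 vs A: payoffs [0, 3] → best response Y (payoff 3)
  P2 vs B: payoffs [4, 3] → best response X (payoff 4)
Mutual best responses: (A,Y), (B,X) → Nash equilibria.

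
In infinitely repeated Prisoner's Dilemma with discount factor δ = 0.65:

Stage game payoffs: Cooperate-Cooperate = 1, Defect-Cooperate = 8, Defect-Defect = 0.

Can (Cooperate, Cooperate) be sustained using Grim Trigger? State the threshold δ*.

δ* = 0.875; since δ = 0.65 < 0.875, cooperation cannot be sustained

Work:
For Grim Trigger:
Cooperate forever: 1/(1-δ)
Defect then punished: 8 + 0·δ/(1-δ)
Need: 1/(1-δ) ≥ 8 + 0·δ/(1-δ)
Solving: δ ≥ (T-R)/(T-P) = (8-1)/(8-0) = 0.875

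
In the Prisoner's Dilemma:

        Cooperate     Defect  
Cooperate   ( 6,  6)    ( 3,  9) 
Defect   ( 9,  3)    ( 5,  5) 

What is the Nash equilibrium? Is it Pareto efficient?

(Defect, Defect) is NE; not Pareto efficient

Work:
Defect dominates Cooperate for both players:
If P2 cooperates: Defect (9) > Cooperate (6)
If P2 defects: Defect (5) > Cooperate (3)
NE: (Defect, Defect) with payoff (5, 5)
But (Cooperate, Cooperate) = (6, 6) Pareto dominates (5, 5)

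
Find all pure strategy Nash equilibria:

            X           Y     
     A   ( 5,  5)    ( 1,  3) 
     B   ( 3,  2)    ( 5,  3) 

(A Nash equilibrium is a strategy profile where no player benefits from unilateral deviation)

Nash equilibrium: (A, X), (B, Y)

Work:
Best responses:
  P1 vs X: payoffs [5, 3] → best response A (payoff 5)
  P1 vs Y: payoffs [1, 5] → best response B (payoff 5)
  P2 vs A: payoffs [5, 3] → best response X (payoff 5)
  P2 vs B: payoffs [2, 3] → best response Y (payoff 3)
Mutual best responses: (A,X), (B,Y) → Nash equilibria.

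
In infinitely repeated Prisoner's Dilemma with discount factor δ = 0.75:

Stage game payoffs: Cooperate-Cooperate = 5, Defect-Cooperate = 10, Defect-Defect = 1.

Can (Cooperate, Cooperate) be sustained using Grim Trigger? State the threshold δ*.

δ* = 0.5556; since δ = 0.75 ≥ 0.5556, cooperation can be sustained

Work:
For Grim Trigger:
Cooperate forever: 5/(1-δ)
Defect then punished: 10 + 1·δ/(1-δ)
Need: 5/(1-δ) ≥ 10 + 1·δ/(1-δ)
Solving: δ ≥ (T-R)/(T-P) = (10-5)/(10-1) = 0.5556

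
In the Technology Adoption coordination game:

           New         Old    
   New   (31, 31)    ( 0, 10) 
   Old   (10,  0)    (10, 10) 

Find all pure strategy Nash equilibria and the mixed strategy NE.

Pure NE: (New, New) and (Old, Old); Mixed NE: p = 0.3226, q = 0.3226

Work:
Check pure NE:
(New, New): (31, 31) - no unilateral deviation beneficial
(Old, Old): (10, 10) - no unilateral deviation beneficial
Mixed NE: P1 plays New with p = 0.3226, P2 plays New with q = 0.3226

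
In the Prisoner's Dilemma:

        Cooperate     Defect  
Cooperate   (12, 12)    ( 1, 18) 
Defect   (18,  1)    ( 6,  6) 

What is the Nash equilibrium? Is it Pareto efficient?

(Defect, Defect) is NE; not Pareto efficient

Work:
Defect dominates Cooperate for both players:
If P2 cooperates: Defect (18) > Cooperate (12)
If P2 defects: Defect (6) > Cooperate (1)
NE: (Defect, Defect) with payoff (6, 6)
But (Cooperate, Cooperate) = (12, 12) Pareto dominates (6, 6)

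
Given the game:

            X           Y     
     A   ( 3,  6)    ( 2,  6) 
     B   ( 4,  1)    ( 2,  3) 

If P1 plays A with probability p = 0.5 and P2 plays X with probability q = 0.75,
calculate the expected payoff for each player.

E[P1] = 3.125, E[P2] = 3.75

Work:
E[P1] = p·q·π₁(A,X) + p·(1-q)·π₁(A,Y) + (1-p)·q·π₁(B,X) + (1-p)·(1-q)·π₁(B,Y)
= 0.5·0.75·3 + 0.5·0.25·2 + 0.5·0.75·4 + 0.5·0.25·2
= 3.125

E[P2] = 3.75 (similar calculation)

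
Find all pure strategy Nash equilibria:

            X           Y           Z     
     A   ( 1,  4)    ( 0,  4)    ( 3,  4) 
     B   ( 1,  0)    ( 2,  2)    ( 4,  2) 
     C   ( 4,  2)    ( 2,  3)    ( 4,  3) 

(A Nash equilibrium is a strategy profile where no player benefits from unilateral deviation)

Nash equilibrium: (B, Y), (B, Z), (C, Y), (C, Z)

Work:
Best responses:
  P1 vs X: payoffs [1, 1, 4] → best response C (payoff 4)
  P1 vs Y: payoffs [0, 2, 2] → best response B/C (payoff 2)
  P1 vs Z: payoffs [3, 4, 4] → best response B/C (payoff 4)
  P2 vs A: payoffs [4, 4, 4] → best response X/Y/Z (payoff 4)
  P2 vs B: payoffs [0, 2, 2] → best response Y/Z (payoff 2)
  P2 vs C: payoffs [2, 3, 3] → best response Y/Z (payoff 3)
Mutual best responses: (B,Y), (B,Z), (C,Y), (C,Z) → Nash equilibria.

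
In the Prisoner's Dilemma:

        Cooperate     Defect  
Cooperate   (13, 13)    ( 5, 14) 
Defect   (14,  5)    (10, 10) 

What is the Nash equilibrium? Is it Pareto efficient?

(Defect, Defect) is NE; not Pareto efficient

Work:
Defect dominates Cooperate for both players:
If P2 cooperates: Defect (14) > Cooperate (13)
If P2 defects: Defect (10) > Cooperate (5)
NE: (Defect, Defect) with payoff (10, 10)
But (Cooperate, Cooperate) = (13, 13) Pareto dominates (10, 10)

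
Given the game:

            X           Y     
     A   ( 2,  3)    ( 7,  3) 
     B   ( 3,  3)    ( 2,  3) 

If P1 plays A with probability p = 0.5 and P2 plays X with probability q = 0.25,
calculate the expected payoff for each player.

E[P1] = 4.0, E[P2] = 3.0

Work:
E[P1] = p·q·π₁(A,X) + p·(1-q)·π₁(A,Y) + (1-p)·q·π₁(B,X) + (1-p)·(1-q)·π₁(B,Y)
= 0.5·0.25·2 + 0.5·0.75·7 + 0.5·0.25·3 + 0.5·0.75·2
= 4.0

E[P2] = 3.0 (similar calculation)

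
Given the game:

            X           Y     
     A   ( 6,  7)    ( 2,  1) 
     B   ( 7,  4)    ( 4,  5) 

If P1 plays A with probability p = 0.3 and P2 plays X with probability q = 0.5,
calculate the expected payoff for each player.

E[P1] = 5.05, E[P2] = 4.35

Work:
E[P1] = p·q·π₁(A,X) + p·(1-q)·π₁(A,Y) + (1-p)·q·π₁(B,X) + (1-p)·(1-q)·π₁(B,Y)
= 0.3·0.5·6 + 0.3·0.5·2 + 0.7·0.5·7 + 0.7·0.5·4
= 5.05

E[P2] = 4.35 (similar calculation)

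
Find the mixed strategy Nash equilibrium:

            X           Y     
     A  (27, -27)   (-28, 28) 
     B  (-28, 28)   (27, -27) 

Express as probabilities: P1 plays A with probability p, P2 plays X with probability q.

p = 0.5, q = 0.5

Work:
Find probabilities that make opponent indifferent:
P2 chooses q to make P1 indifferent between A and B
P1 chooses p to make P2 indifferent between X and Y
Mixed NE: P1 plays (A: 0.5, B: 0.5), P2 plays (X: 0.5, Y: 0.5)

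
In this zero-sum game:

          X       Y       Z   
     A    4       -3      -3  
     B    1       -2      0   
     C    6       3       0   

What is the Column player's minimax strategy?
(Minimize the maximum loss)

Column should play Z, value = 0

Work:
Column player minimizes Row's maximum payoff:
Column X: max payoff to Row = 6
Column Y: max payoff to Row = 3
Column Z: max payoff to Row = 0
Minimum is 0, achieved by column Z.
Minimax strategy: Z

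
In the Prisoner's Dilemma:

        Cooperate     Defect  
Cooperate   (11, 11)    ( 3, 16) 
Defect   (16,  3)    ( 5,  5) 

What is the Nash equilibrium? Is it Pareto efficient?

(Defect, Defect) is NE; not Pareto efficient

Work:
Defect dominates Cooperate for both players:
If P2 cooperates: Defect (16) > Cooperate (11)
If P2 defects: Defect (5) > Cooperate (3)
NE: (Defect, Defect) with payoff (5, 5)
But (Cooperate, Cooperate) = (11, 11) Pareto dominates (5, 5)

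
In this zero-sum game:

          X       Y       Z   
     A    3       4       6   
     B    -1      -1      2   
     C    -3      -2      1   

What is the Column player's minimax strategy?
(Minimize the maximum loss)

Column should play X, value = 3

Work:
Column player minimizes Row's maximum payoff:
Column X: max payoff to Row = 3
Column Y: max payoff to Row = 4
Column Z: max payoff to Row = 6
Minimum is 3, achieved by column X.
Minimax strategy: X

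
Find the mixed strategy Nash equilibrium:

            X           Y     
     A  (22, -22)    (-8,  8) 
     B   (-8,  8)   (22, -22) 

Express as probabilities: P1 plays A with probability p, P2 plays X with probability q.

p = 0.5, q = 0.5

Work:
Find probabilities that make opponent indifferent:
P2 chooses q to make P1 indifferent between A and B
P1 chooses p to make P2 indifferent between X and Y
Mixed NE: P1 plays (A: 0.5, B: 0.5), P2 plays (X: 0.5, Y: 0.5)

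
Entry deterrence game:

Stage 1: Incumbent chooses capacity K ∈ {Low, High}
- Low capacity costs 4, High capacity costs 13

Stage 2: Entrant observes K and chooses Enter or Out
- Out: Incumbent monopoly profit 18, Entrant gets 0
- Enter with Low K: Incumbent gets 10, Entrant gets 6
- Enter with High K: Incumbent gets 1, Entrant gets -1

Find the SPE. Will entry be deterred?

SPE: (Low, Enter|Low, Out|High); Entry not deterred. Incumbent net profit = 6, Entrant gets 6

Work:
After Low K: Entrant enters (6 > 0)
After High K: Entrant stays out (-1 < 0)
Incumbent: Low → 10−4=6, High → 18−13=5
Incumbent chooses Low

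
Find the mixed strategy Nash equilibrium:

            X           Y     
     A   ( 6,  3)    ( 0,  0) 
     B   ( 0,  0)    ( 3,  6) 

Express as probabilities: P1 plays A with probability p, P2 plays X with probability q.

p = 0.6667, q = 0.3333

Work:
Find probabilities that make opponent indifferent:
P2 chooses q to make P1 indifferent between A and B
P1 chooses p to make P2 indifferent between X and Y
Mixed NE: P1 plays (A: 0.6667, B: 0.3333), P2 plays (X: 0.3333, Y: 0.6667)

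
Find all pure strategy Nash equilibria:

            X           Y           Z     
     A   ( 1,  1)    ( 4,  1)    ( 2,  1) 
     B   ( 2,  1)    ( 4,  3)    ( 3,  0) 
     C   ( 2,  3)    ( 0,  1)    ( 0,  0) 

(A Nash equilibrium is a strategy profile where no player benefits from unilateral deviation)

Nash equilibrium: (A, Y), (B, Y), (C, X)

Work:
Best responses:
  P1 vs X: payoffs [1, 2, 2] → best response B/C (payoff 2)
  P1 vs Y: payoffs [4, 4, 0] → best response A/B (payoff 4)
  P1 vs Z: payoffs [2, 3, 0] → best response B (payoff 3)
  P2 vs A: payoffs [1, 1, 1] → best response X/Y/Z (payoff 1)
  P2 vs B: payoffs [1, 3, 0] → best response Y (payoff 3)
  P2 vs C: payoffs [3, 1, 0] → best response X (payoff 3)
Mutual best responses: (A,Y), (B,Y), (C,X) → Nash equilibria.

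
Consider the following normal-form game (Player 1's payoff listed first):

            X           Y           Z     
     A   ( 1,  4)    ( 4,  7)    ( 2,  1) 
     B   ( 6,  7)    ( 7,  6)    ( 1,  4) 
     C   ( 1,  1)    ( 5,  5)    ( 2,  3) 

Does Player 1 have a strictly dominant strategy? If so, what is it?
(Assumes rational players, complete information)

No strictly dominant strategy exists for Player 1

Work:
A strategy strictly dominates another if it gives a strictly higher payoff against every opponent action. Compare each pair of P1's strategies column-by-column:
  A vs B: [1 vs 6, 4 vs 7, 2 vs 1] → A does not strictly dominate B (column X: 1 ≤ 6)
  A vs C: [1 vs 1, 4 vs 5, 2 vs 2] → A does not strictly dominate C (column X: 1 ≤ 1)
  B vs A: [6 vs 1, 7 vs 4, 1 vs 2] → B does not strictly dominate A (column Z: 1 ≤ 2)
  B vs C: [6 vs 1, 7 vs 5, 1 vs 2] → B does not strictly dominate C (column Z: 1 ≤ 2)
  C vs A: [1 vs 1, 5 vs 4, 2 vs 2] → C does not strictly dominate A (column X: 1 ≤ 1)
  C vs B: [1 vs 6, 5 vs 7, 2 vs 1] → C does not strictly dominate B (column X: 1 ≤ 6)
No single strategy strictly dominates all others → no strictly dominant strategy.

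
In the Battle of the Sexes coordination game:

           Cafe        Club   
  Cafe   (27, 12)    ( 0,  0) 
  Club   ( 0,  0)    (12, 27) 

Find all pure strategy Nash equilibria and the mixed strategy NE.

Pure NE: (Cafe, Cafe) and (Club, Club); Mixed NE: p = 0.6923, q = 0.3077

Work:
Check pure NE:
(Cafe, Cafe): (27, 12) - no unilateral deviation beneficial
(Club, Club): (12, 27) - no unilateral deviation beneficial
Mixed NE: P1 plays Cafe with p = 0.6923, P2 plays Cafe with q = 0.3077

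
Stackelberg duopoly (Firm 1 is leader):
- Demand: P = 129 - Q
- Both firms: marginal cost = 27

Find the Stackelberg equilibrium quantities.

q₁* (leader) = 51.0, q₂* (follower) = 25.5

Work:
Follower's reaction: q₂ = (a - c - q₁)/2
Leader substitutes: π₁ = q₁·(a - q₁ - (a-c-q₁)/2 - c)
FOC: q₁* = (129 - 27)/2 = 51.00
Then: q₂* = (129 - 27 - 51.0)/2 = 25.50
Leader has first-mover advantage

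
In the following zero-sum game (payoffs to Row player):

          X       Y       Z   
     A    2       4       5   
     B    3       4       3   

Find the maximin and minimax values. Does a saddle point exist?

Maximin = 3, Minimax = 3, Saddle: True

Work:
Row minimums: [2, 3] → maximin = 3
Column maximums: [3, 4, 5] → minimax = 3
Saddle point exists! Game value = 3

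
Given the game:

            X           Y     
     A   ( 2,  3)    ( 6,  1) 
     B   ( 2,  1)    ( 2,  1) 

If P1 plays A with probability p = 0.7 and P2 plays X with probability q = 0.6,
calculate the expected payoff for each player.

E[P1] = 3.12, E[P2] = 1.84

Work:
E[P1] = p·q·π₁(A,X) + p·(1-q)·π₁(A,Y) + (1-p)·q·π₁(B,X) + (1-p)·(1-q)·π₁(B,Y)
= 0.7·0.6·2 + 0.7·0.4·6 + 0.3·0.6·2 + 0.3·0.4·2
= 3.12

E[P2] = 1.84 (similar calculation)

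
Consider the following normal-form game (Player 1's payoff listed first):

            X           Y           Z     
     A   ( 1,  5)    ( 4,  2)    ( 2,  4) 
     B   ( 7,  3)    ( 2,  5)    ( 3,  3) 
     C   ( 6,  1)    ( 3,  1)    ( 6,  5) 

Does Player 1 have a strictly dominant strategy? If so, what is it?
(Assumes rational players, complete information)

No strictly dominant strategy exists for Player 1

Work:
A strategy strictly dominates another if it gives a strictly higher payoff against every opponent action. Compare each pair of P1's strategies column-by-column:
  A vs B: [1 vs 7, 4 vs 2, 2 vs 3] → A does not strictly dominate B (column X: 1 ≤ 7)
  A vs C: [1 vs 6, 4 vs 3, 2 vs 6] → A does not strictly dominate C (column X: 1 ≤ 6)
  B vs A: [7 vs 1, 2 vs 4, 3 vs 2] → B does not strictly dominate A (column Y: 2 ≤ 4)
  B vs C: [7 vs 6, 2 vs 3, 3 vs 6] → B does not strictly dominate C (column Y: 2 ≤ 3)
  C vs A: [6 vs 1, 3 vs 4, 6 vs 2] → C does not strictly dominate A (column Y: 3 ≤ 4)
  C vs B: [6 vs 7, 3 vs 2, 6 vs 3] → C does not strictly dominate B (column X: 6 ≤ 7)
No single strategy strictly dominates all others → no strictly dominant strategy.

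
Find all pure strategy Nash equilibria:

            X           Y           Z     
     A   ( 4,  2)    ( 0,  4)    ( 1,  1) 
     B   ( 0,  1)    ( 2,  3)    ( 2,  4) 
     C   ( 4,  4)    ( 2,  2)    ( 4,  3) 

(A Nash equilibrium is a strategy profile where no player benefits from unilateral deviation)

Nash equilibrium: (C, X)

Work:
Best responses:
  P1 vs X: payoffs [4, 0, 4] → best response A/C (payoff 4)
  P1 vs Y: payoffs [0, 2, 2] → best response B/C (payoff 2)
  P1 vs Z: payoffs [1, 2, 4] → best response C (payoff 4)
  P2 vs A: payoffs [2, 4, 1] → best response Y (payoff 4)
  P2 vs B: payoffs [1, 3, 4] → best response Z (payoff 4)
  P2 vs C: payoffs [4, 2, 3] → best response X (payoff 4)
Mutual best responses: (C,X) → Nash equilibria.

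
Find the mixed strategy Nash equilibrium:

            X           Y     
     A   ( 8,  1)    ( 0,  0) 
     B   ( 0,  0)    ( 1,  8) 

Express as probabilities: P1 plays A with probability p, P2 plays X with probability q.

p = 0.8889, q = 0.1111

Work:
Find probabilities that make opponent indifferent:
P2 chooses q to make P1 indifferent between A and B
P1 chooses p to make P2 indifferent between X and Y
Mixed NE: P1 plays (A: 0.8889, B: 0.1111), P2 plays (X: 0.1111, Y: 0.8889)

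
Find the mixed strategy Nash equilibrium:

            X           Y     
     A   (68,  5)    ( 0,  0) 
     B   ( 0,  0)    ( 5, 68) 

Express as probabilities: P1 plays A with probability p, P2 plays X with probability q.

p = 0.9315, q = 0.0685

Work:
Find probabilities that make opponent indifferent:
P2 chooses q to make P1 indifferent between A and B
P1 chooses p to make P2 indifferent between X and Y
Mixed NE: P1 plays (A: 0.9315, B: 0.0685), P2 plays (X: 0.0685, Y: 0.9315)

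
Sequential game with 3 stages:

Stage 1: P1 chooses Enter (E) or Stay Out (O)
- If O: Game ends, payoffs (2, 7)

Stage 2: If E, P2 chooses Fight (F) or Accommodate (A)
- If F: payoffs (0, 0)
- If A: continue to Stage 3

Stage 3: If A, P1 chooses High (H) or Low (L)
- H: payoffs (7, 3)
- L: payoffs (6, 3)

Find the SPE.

SPE: (E, A, H); Outcome (7, 3)

Work:
Stage 3: P1 chooses H (7 vs 6)
Stage 2: P2: F->0, A->3 (anticipating H). Choose A
Stage 1: P1: O->2, E->7 (anticipating A, H). Choose E
SPE path: E -> A -> H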